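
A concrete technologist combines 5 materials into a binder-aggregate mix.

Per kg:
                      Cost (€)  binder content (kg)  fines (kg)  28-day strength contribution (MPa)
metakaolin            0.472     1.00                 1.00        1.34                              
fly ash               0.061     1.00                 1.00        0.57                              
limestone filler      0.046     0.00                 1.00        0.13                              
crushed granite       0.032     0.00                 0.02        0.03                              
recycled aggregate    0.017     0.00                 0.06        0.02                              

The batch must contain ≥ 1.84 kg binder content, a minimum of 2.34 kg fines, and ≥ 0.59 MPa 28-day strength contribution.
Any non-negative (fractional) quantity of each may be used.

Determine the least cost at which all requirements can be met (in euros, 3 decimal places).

€0.135

Set it up as a linear program. Let x1 = kg of metakaolin, x2 = kg of fly ash, x3 = kg of limestone filler, x4 = kg of crushed granite, x5 = kg of recycled aggregate.
min 0.472x1 + 0.061x2 + 0.046x3 + 0.032x4 + 0.017x5 subject to:
  1x1 + 1x2 ≥ 1.84   (binder content)
  1x1 + 1x2 + 1x3 + 0.02x4 + 0.06x5 ≥ 2.34   (fines)
  1.34x1 + 0.57x2 + 0.13x3 + 0.03x4 + 0.02x5 ≥ 0.59   (28-day strength contribution)
  x1, x2, x3, x4, x5 ≥ 0.
The cheapest feasible vertex uses only fly ash, limestone filler; metakaolin, crushed granite, recycled aggregate are not used. Binding constraints: binder content and fines.
That vertex is x2 = 1.84, x3 = 0.5.
Hence cost = 0.061·1.84 + 0.046·0.5 = €0.13524.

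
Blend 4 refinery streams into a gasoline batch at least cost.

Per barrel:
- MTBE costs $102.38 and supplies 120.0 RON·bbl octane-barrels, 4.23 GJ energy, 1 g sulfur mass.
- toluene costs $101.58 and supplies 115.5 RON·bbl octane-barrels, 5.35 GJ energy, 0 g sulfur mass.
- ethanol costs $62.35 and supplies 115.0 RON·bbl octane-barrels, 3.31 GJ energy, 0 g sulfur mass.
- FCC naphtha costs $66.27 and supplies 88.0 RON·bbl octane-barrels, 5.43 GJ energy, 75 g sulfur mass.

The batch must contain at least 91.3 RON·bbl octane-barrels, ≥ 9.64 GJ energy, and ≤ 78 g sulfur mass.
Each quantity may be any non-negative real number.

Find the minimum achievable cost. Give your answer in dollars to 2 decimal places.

$144.13

Let x1 = barrels of MTBE, x2 = barrels of toluene, x3 = barrels of ethanol, x4 = barrels of FCC naphtha.
min 102.38x1 + 101.58x2 + 62.35x3 + 66.27x4 with:
  120x1 + 115.5x2 + 115x3 + 88x4 ≥ 91.3   (octane-barrels)
  4.23x1 + 5.35x2 + 3.31x3 + 5.43x4 ≥ 9.64   (energy)
  1x1 + 75x4 ≤ 78   (sulfur mass)
  x1, x2, x3, x4 ≥ 0.
The cheapest feasible vertex uses only ethanol, FCC naphtha; MTBE, toluene are not used. The energy and sulfur mass requirements are met with equality.
Optimal quantities: ethanol = 1.2063 barrels, FCC naphtha = 1.04 barrels.
Objective = 62.35·1.2063 + 66.27·1.04 = 144.1336.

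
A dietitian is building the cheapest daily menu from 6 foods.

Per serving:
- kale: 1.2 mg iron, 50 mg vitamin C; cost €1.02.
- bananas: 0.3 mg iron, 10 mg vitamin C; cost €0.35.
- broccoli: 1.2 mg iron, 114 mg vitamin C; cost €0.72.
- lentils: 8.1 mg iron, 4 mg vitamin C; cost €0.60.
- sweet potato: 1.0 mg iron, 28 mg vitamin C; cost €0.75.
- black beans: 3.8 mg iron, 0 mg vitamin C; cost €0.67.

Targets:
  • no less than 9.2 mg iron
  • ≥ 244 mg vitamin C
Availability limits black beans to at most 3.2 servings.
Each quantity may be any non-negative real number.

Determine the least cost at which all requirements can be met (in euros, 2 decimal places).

€2.01

Let x1 = servings of kale, x2 = servings of bananas, x3 = servings of broccoli, x4 = servings of lentils, x5 = servings of sweet potato, x6 = servings of black beans.
min 1.02x1 + 0.35x2 + 0.72x3 + 0.6x4 + 0.75x5 + 0.67x6 s.t.:
  1.2x1 + 0.3x2 + 1.2x3 + 8.1x4 + 1x5 + 3.8x6 ≥ 9.2   (iron)
  50x1 + 10x2 + 114x3 + 4x4 + 28x5 ≥ 244   (vitamin C)
  x6 ≤ 3.2
  x1, x2, x3, x4, x5, x6 ≥ 0.
The cheapest feasible vertex uses only broccoli, lentils; kale, bananas, sweet potato, black beans are not used. The iron and vitamin C requirements are met with equality.
Solving gives x3 = 2.111, x4 = 0.823.
Cost = 0.72·2.111 + 0.6·0.823 = 2.0137.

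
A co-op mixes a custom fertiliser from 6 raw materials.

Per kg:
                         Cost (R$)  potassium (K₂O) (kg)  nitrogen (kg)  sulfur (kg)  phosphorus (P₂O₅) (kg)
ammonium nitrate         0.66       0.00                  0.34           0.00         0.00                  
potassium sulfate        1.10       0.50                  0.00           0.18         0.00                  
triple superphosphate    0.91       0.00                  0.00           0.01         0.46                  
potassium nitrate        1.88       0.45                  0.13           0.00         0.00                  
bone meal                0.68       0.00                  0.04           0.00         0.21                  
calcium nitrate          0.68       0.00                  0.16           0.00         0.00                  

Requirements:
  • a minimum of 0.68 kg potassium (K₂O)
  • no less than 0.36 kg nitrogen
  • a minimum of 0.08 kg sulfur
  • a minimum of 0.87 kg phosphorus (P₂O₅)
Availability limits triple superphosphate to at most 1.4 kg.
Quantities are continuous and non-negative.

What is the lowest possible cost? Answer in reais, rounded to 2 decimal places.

Let x1 = kg of ammonium nitrate, x2 = kg of potassium sulfate, x3 = kg of triple superphosphate, x4 = kg of potassium nitrate, x5 = kg of bone meal, x6 = kg of calcium nitrate.
Minimise 0.66x1 + 1.1x2 + 0.91x3 + 1.88x4 + 0.68x5 + 0.68x6 with:
  0.5x2 + 0.45x4 ≥ 0.68   (potassium (K₂O))
  0.34x1 + 0.13x4 + 0.04x5 + 0.16x6 ≥ 0.36   (nitrogen)
  0.18x2 + 0.01x3 ≥ 0.08   (sulfur)
  0.46x3 + 0.21x5 ≥ 0.87   (phosphorus (P₂O₅))
  x3 ≤ 1.4
  x1, x2, x3, x4, x5, x6 ≥ 0.
The optimal basis is {ammonium nitrate, potassium sulfate, triple superphosphate, bone meal}; potassium nitrate, calcium nitrate drop out. There the potassium (K₂O), nitrogen, phosphorus (P₂O₅), the triple superphosphate cap constraints are tight.
So ammonium nitrate = 0.9322 kg, potassium sulfate = 1.36 kg, triple superphosphate = 1.4 kg, bone meal = 1.076 kg.
Objective = 0.66·0.9322 + 1.1·1.36 + 0.91·1.4 + 0.68·1.076 = 4.1169.

R$4.12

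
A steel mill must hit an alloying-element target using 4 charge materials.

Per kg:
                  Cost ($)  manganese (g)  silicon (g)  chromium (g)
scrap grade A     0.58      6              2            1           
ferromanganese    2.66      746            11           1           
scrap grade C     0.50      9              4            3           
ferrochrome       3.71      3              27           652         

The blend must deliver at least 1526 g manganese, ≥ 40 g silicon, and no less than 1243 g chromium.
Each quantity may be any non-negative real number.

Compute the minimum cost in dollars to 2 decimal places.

$12.48

Treat it as an LP. Let x1 = kg of scrap grade A, x2 = kg of ferromanganese, x3 = kg of scrap grade C, x4 = kg of ferrochrome.
Minimize 0.58x1 + 2.66x2 + 0.5x3 + 3.71x4 with:
  6x1 + 746x2 + 9x3 + 3x4 ≥ 1526   (manganese)
  2x1 + 11x2 + 4x3 + 27x4 ≥ 40   (silicon)
  1x1 + 1x2 + 3x3 + 652x4 ≥ 1243   (chromium)
  x1, x2, x3, x4 ≥ 0.
The cheapest feasible vertex uses only ferromanganese, ferrochrome; scrap grade A, scrap grade C are not used. The manganese and chromium requirements are met with equality.
That vertex is x2 = 2.038, x4 = 1.903.
Total cost: 2.66·2.038 + 3.71·1.903 = 12.4812.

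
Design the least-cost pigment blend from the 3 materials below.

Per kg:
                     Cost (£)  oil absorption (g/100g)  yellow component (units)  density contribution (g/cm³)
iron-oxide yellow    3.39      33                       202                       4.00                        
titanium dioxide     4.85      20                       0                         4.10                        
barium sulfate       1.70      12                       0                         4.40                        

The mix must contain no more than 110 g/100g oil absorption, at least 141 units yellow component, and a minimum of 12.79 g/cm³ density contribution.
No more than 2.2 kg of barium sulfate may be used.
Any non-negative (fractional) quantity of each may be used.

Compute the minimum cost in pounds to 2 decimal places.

Let x1 = kg of iron-oxide yellow, x2 = kg of titanium dioxide, x3 = kg of barium sulfate.
min 3.39x1 + 4.85x2 + 1.7x3 with:
  33x1 + 20x2 + 12x3 ≤ 110   (oil absorption)
  202x1 ≥ 141   (yellow component)
  4x1 + 4.1x2 + 4.4x3 ≥ 12.79   (density contribution)
  x3 ≤ 2.2
  x1, x2, x3 ≥ 0.
The minimum-cost mix takes nothing from titanium dioxide — only iron-oxide yellow, barium sulfate. There the density contribution and the barium sulfate cap constraints are tight.
Optimal quantities: iron-oxide yellow = 0.7775 kg, barium sulfate = 2.2 kg.
Hence cost = 3.39·0.7775 + 1.7·2.2 = £6.3757.

£6.38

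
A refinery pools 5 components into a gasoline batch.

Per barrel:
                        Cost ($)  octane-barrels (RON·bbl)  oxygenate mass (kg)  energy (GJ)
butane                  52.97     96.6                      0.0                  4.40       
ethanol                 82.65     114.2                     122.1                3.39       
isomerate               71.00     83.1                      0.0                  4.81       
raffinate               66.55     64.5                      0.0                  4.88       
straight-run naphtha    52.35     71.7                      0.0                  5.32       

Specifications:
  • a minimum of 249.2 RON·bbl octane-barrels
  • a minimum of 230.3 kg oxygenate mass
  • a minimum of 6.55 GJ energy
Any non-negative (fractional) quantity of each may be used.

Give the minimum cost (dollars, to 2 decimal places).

$174.43

Let x1 = barrels of butane, x2 = barrels of ethanol, x3 = barrels of isomerate, x4 = barrels of raffinate, x5 = barrels of straight-run naphtha.
min 52.97x1 + 82.65x2 + 71x3 + 66.55x4 + 52.35x5 with:
  96.6x1 + 114.2x2 + 83.1x3 + 64.5x4 + 71.7x5 ≥ 249.2   (octane-barrels)
  122.1x2 ≥ 230.3   (oxygenate mass)
  4.4x1 + 3.39x2 + 4.81x3 + 4.88x4 + 5.32x5 ≥ 6.55   (energy)
  x1, x2, x3, x4, x5 ≥ 0.
The minimum-cost mix takes nothing from isomerate, raffinate, straight-run naphtha — only butane, ethanol. There the octane-barrels and oxygenate mass constraints are tight.
So butane = 0.3499 barrels, ethanol = 1.8862 barrels.
Total cost: 52.97·0.3499 + 82.65·1.8862 = 174.4286.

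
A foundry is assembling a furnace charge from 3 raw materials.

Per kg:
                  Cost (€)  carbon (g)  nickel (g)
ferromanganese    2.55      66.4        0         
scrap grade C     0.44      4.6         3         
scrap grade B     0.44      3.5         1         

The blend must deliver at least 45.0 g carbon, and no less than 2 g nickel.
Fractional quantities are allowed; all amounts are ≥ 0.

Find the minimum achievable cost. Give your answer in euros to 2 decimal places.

€1.90

Let x1 = kg of ferromanganese, x2 = kg of scrap grade C, x3 = kg of scrap grade B.
Minimise 2.55x1 + 0.44x2 + 0.44x3 s.t.:
  66.4x1 + 4.6x2 + 3.5x3 ≥ 45   (carbon)
  3x2 + 1x3 ≥ 2   (nickel)
  x1, x2, x3 ≥ 0.
The cheapest feasible vertex uses only ferromanganese, scrap grade C; scrap grade B is not used. There the carbon and nickel constraints are tight.
Solving gives x1 = 0.6315, x2 = 0.6667.
Total cost: 2.55·0.6315 + 0.44·0.6667 = 1.9037.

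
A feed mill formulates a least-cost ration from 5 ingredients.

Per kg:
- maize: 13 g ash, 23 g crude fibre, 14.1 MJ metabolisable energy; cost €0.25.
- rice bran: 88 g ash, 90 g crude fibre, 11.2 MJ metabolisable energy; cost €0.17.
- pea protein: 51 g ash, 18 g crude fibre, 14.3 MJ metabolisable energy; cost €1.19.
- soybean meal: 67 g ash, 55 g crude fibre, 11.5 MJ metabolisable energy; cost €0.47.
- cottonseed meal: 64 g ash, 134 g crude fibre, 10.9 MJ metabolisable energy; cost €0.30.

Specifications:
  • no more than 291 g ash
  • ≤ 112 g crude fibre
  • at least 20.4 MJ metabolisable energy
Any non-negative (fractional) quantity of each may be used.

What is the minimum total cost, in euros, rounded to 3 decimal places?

€0.330

This is a linear program. Let x1 = kg of maize, x2 = kg of rice bran, x3 = kg of pea protein, x4 = kg of soybean meal, x5 = kg of cottonseed meal.
min 0.25x1 + 0.17x2 + 1.19x3 + 0.47x4 + 0.3x5 with:
  13x1 + 88x2 + 51x3 + 67x4 + 64x5 ≤ 291   (ash)
  23x1 + 90x2 + 18x3 + 55x4 + 134x5 ≤ 112   (crude fibre)
  14.1x1 + 11.2x2 + 14.3x3 + 11.5x4 + 10.9x5 ≥ 20.4   (metabolisable energy)
  x1, x2, x3, x4, x5 ≥ 0.
The optimal basis is {maize, rice bran}; pea protein, soybean meal, cottonseed meal drop out. There the crude fibre and metabolisable energy constraints are tight.
That vertex is x1 = 0.575, x2 = 1.097.
Objective = 0.25·0.575 + 0.17·1.097 = 0.33024.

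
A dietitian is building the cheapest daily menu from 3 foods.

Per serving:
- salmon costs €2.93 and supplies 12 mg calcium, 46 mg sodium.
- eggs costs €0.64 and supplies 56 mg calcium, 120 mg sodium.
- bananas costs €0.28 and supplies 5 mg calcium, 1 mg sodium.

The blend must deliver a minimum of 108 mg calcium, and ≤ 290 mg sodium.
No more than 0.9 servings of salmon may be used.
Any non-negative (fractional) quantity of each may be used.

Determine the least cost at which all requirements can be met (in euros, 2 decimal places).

€1.23

Set it up as a linear program. Let x1 = servings of salmon, x2 = servings of eggs, x3 = servings of bananas.
min 2.93x1 + 0.64x2 + 0.28x3 with:
  12x1 + 56x2 + 5x3 ≥ 108   (calcium)
  46x1 + 120x2 + 1x3 ≤ 290   (sodium)
  x1 ≤ 0.9
  x1, x2, x3 ≥ 0.
The cheapest feasible vertex uses only eggs; salmon, bananas are not used. The calcium requirement is met with equality.
So eggs = 1.929 servings.
Total cost: 0.64·1.929 = 1.2346.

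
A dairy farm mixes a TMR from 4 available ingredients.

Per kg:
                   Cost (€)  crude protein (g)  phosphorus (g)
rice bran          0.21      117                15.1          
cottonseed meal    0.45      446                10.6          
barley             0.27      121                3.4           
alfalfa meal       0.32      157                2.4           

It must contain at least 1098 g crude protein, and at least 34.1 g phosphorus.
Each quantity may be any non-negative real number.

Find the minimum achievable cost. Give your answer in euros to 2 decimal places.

€1.17

This is a linear program. Let x1 = kg of rice bran, x2 = kg of cottonseed meal, x3 = kg of barley, x4 = kg of alfalfa meal.
min 0.21x1 + 0.45x2 + 0.27x3 + 0.32x4 with:
  117x1 + 446x2 + 121x3 + 157x4 ≥ 1098   (crude protein)
  15.1x1 + 10.6x2 + 3.4x3 + 2.4x4 ≥ 34.1   (phosphorus)
  x1, x2, x3, x4 ≥ 0.
The optimal basis is {rice bran, cottonseed meal}; barley, alfalfa meal drop out. Binding constraints: crude protein and phosphorus.
Solving gives x1 = 0.6497, x2 = 2.291.
Objective = 0.21·0.6497 + 0.45·2.291 = 1.1674.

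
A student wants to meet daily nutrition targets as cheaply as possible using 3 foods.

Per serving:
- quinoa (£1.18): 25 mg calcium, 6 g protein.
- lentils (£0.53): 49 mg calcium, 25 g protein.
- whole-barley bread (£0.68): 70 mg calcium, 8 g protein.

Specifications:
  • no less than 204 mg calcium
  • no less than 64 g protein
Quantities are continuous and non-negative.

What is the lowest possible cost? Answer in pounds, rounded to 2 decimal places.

Treat it as an LP. Let x1 = servings of quinoa, x2 = servings of lentils, x3 = servings of whole-barley bread.
Minimise 1.18x1 + 0.53x2 + 0.68x3 s.t.:
  25x1 + 49x2 + 70x3 ≥ 204   (calcium)
  6x1 + 25x2 + 8x3 ≥ 64   (protein)
  x1, x2, x3 ≥ 0.
At the optimum only lentils, whole-barley bread are positive (quinoa = 0). The calcium and protein requirements are met with equality.
Optimal quantities: lentils = 2.097 servings, whole-barley bread = 1.446 servings.
Objective = 0.53·2.097 + 0.68·1.446 = 2.0947.

£2.09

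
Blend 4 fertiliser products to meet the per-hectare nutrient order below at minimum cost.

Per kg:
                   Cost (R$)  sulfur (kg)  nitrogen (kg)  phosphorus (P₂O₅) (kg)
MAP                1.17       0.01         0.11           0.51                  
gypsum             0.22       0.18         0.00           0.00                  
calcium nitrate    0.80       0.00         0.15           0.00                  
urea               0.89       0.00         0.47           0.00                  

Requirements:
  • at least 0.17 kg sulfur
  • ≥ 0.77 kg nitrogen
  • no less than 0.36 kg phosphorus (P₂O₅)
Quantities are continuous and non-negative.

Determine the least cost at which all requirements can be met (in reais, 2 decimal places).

R$2.34

Let x1 = kg of MAP, x2 = kg of gypsum, x3 = kg of calcium nitrate, x4 = kg of urea.
min 1.17x1 + 0.22x2 + 0.8x3 + 0.89x4 s.t.:
  0.01x1 + 0.18x2 ≥ 0.17   (sulfur)
  0.11x1 + 0.15x3 + 0.47x4 ≥ 0.77   (nitrogen)
  0.51x1 ≥ 0.36   (phosphorus (P₂O₅))
  x1, x2, x3, x4 ≥ 0.
At the optimum only MAP, gypsum, urea are positive (calcium nitrate = 0). There the sulfur, nitrogen, phosphorus (P₂O₅) constraints are tight.
So MAP = 0.7059 kg, gypsum = 0.9052 kg, urea = 1.473 kg.
Hence cost = 1.17·0.7059 + 0.22·0.9052 + 0.89·1.473 = R$2.3360.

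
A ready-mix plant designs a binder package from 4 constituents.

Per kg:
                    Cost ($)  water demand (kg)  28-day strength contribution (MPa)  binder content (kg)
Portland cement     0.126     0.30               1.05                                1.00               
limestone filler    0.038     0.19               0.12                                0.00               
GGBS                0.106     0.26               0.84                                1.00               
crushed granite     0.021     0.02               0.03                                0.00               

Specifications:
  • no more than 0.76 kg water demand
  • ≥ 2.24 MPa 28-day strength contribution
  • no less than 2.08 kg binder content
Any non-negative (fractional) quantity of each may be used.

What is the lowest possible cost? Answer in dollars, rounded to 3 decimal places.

$0.269

Let x1 = kg of Portland cement, x2 = kg of limestone filler, x3 = kg of GGBS, x4 = kg of crushed granite.
min 0.126x1 + 0.038x2 + 0.106x3 + 0.021x4 subject to:
  0.3x1 + 0.19x2 + 0.26x3 + 0.02x4 ≤ 0.76   (water demand)
  1.05x1 + 0.12x2 + 0.84x3 + 0.03x4 ≥ 2.24   (28-day strength contribution)
  1x1 + 1x3 ≥ 2.08   (binder content)
  x1, x2, x3, x4 ≥ 0.
The cheapest feasible vertex uses only Portland cement; limestone filler, GGBS, crushed granite are not used. The 28-day strength contribution requirement is met with equality.
So Portland cement = 2.133 kg.
Total cost: 0.126·2.133 = 0.26876.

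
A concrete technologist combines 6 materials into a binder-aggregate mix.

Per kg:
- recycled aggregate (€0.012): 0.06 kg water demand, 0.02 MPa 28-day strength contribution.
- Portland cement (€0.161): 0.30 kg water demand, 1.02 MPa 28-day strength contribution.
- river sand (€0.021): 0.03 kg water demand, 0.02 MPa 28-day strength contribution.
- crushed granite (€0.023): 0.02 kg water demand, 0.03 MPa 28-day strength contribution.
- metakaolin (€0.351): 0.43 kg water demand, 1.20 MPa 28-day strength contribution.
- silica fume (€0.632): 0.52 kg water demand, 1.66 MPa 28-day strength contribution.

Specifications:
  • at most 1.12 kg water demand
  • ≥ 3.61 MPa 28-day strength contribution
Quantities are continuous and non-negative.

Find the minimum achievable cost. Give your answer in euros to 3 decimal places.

Set it up as a linear program. Let x1 = kg of recycled aggregate, x2 = kg of Portland cement, x3 = kg of river sand, x4 = kg of crushed granite, x5 = kg of metakaolin, x6 = kg of silica fume.
Minimize 0.012x1 + 0.161x2 + 0.021x3 + 0.023x4 + 0.351x5 + 0.632x6 s.t.:
  0.06x1 + 0.3x2 + 0.03x3 + 0.02x4 + 0.43x5 + 0.52x6 ≤ 1.12   (water demand)
  0.02x1 + 1.02x2 + 0.02x3 + 0.03x4 + 1.2x5 + 1.66x6 ≥ 3.61   (28-day strength contribution)
  x1, x2, x3, x4, x5, x6 ≥ 0.
The optimal basis is {Portland cement}; recycled aggregate, river sand, crushed granite, metakaolin, silica fume drop out. There the 28-day strength contribution constraint is tight.
So Portland cement = 3.539 kg.
Hence cost = 0.161·3.539 = €0.56978.

€0.570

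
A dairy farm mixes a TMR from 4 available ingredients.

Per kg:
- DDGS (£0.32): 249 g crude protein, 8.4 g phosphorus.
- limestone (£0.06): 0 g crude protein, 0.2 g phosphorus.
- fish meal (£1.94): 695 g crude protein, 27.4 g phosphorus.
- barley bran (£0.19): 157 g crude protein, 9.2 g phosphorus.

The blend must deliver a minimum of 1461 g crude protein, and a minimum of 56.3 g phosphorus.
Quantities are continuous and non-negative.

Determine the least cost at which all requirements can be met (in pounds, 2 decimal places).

£1.77

Let x1 = kg of DDGS, x2 = kg of limestone, x3 = kg of fish meal, x4 = kg of barley bran.
min 0.32x1 + 0.06x2 + 1.94x3 + 0.19x4 subject to:
  249x1 + 695x3 + 157x4 ≥ 1461   (crude protein)
  8.4x1 + 0.2x2 + 27.4x3 + 9.2x4 ≥ 56.3   (phosphorus)
  x1, x2, x3, x4 ≥ 0.
The minimum-cost mix takes nothing from DDGS, limestone, fish meal — only barley bran. There the crude protein constraint is tight.
Optimal quantities: barley bran = 9.306 kg.
Objective = 0.19·9.306 = 1.7681.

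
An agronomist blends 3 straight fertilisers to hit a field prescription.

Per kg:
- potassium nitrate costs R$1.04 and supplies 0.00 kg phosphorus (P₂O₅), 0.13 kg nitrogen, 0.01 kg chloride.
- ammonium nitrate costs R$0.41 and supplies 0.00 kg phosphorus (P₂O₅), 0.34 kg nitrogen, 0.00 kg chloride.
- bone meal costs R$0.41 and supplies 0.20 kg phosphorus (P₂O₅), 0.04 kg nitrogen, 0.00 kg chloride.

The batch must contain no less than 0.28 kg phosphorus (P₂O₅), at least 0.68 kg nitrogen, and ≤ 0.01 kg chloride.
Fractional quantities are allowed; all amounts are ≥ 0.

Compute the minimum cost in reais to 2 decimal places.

Set it up as a linear program. Let x1 = kg of potassium nitrate, x2 = kg of ammonium nitrate, x3 = kg of bone meal.
Minimise 1.04x1 + 0.41x2 + 0.41x3 with:
  0.2x3 ≥ 0.28   (phosphorus (P₂O₅))
  0.13x1 + 0.34x2 + 0.04x3 ≥ 0.68   (nitrogen)
  0.01x1 ≤ 0.01   (chloride)
  x1, x2, x3 ≥ 0.
The minimum-cost mix takes nothing from potassium nitrate — only ammonium nitrate, bone meal. Binding constraints: phosphorus (P₂O₅) and nitrogen.
Optimal quantities: ammonium nitrate = 1.835 kg, bone meal = 1.4 kg.
Cost = 0.41·1.835 + 0.41·1.4 = 1.3264.

R$1.33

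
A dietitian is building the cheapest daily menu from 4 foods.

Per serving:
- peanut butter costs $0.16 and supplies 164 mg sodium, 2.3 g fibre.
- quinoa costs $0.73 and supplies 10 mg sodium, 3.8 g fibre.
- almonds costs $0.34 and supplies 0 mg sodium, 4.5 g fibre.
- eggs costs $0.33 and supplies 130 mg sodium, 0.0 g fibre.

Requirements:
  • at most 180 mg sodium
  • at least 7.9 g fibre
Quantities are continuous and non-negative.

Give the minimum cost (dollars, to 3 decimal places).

Set it up as a linear program. Let x1 = servings of peanut butter, x2 = servings of quinoa, x3 = servings of almonds, x4 = servings of eggs.
Minimize 0.16x1 + 0.73x2 + 0.34x3 + 0.33x4 subject to:
  164x1 + 10x2 + 130x4 ≤ 180   (sodium)
  2.3x1 + 3.8x2 + 4.5x3 ≥ 7.9   (fibre)
  x1, x2, x3, x4 ≥ 0.
The optimal basis is {peanut butter, almonds}; quinoa, eggs drop out. Binding constraints: sodium and fibre.
Optimal quantities: peanut butter = 1.098 servings, almonds = 1.195 servings.
Cost = 0.16·1.098 + 0.34·1.195 = 0.58198.

$0.582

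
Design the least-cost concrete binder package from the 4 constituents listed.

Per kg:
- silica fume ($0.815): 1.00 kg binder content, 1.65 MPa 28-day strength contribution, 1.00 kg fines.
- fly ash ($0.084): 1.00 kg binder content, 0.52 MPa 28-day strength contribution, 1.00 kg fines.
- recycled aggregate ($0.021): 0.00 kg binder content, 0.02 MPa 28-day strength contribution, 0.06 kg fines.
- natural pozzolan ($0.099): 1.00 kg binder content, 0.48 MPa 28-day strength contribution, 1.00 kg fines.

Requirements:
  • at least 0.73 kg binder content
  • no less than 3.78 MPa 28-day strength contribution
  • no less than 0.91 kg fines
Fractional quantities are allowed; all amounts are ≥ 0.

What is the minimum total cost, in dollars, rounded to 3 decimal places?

Treat it as an LP. Let x1 = kg of silica fume, x2 = kg of fly ash, x3 = kg of recycled aggregate, x4 = kg of natural pozzolan.
Minimize 0.815x1 + 0.084x2 + 0.021x3 + 0.099x4 s.t.:
  1x1 + 1x2 + 1x4 ≥ 0.73   (binder content)
  1.65x1 + 0.52x2 + 0.02x3 + 0.48x4 ≥ 3.78   (28-day strength contribution)
  1x1 + 1x2 + 0.06x3 + 1x4 ≥ 0.91   (fines)
  x1, x2, x3, x4 ≥ 0.
The cheapest feasible vertex uses only fly ash; silica fume, recycled aggregate, natural pozzolan are not used. There the 28-day strength contribution constraint is tight.
Optimal quantities: fly ash = 7.269 kg.
Hence cost = 0.084·7.269 = $0.61060.

$0.611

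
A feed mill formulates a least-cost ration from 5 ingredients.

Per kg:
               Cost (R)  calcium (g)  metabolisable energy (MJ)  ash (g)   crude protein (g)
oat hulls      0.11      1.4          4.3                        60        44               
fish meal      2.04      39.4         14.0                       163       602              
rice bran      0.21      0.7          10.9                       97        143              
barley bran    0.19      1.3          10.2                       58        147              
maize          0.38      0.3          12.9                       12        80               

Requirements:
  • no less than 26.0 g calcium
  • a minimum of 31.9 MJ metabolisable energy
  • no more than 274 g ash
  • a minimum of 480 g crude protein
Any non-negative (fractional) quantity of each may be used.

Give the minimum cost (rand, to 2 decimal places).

R1.62

Treat it as an LP. Let x1 = kg of oat hulls, x2 = kg of fish meal, x3 = kg of rice bran, x4 = kg of barley bran, x5 = kg of maize.
Minimize 0.11x1 + 2.04x2 + 0.21x3 + 0.19x4 + 0.38x5 subject to:
  1.4x1 + 39.4x2 + 0.7x3 + 1.3x4 + 0.3x5 ≥ 26   (calcium)
  4.3x1 + 14x2 + 10.9x3 + 10.2x4 + 12.9x5 ≥ 31.9   (metabolisable energy)
  60x1 + 163x2 + 97x3 + 58x4 + 12x5 ≤ 274   (ash)
  44x1 + 602x2 + 143x3 + 147x4 + 80x5 ≥ 480   (crude protein)
  x1, x2, x3, x4, x5 ≥ 0.
The optimal basis is {oat hulls, fish meal, barley bran}; rice bran, maize drop out. The calcium, metabolisable energy, ash requirements are met with equality.
Solving gives x1 = 1.307, x2 = 0.5535, x4 = 1.817.
Objective = 0.11·1.307 + 2.04·0.5535 + 0.19·1.817 = 1.6181.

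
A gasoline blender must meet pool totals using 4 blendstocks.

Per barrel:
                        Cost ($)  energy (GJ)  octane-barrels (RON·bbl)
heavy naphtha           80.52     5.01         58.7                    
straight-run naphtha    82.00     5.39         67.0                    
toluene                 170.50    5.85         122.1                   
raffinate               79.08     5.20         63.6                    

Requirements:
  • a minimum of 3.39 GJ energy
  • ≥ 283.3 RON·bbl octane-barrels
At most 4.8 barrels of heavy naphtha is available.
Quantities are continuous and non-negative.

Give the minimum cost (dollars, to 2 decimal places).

Let x1 = barrels of heavy naphtha, x2 = barrels of straight-run naphtha, x3 = barrels of toluene, x4 = barrels of raffinate.
min 80.52x1 + 82x2 + 170.5x3 + 79.08x4 subject to:
  5.01x1 + 5.39x2 + 5.85x3 + 5.2x4 ≥ 3.39   (energy)
  58.7x1 + 67x2 + 122.1x3 + 63.6x4 ≥ 283.3   (octane-barrels)
  x1 ≤ 4.8
  x1, x2, x3, x4 ≥ 0.
The optimal basis is {straight-run naphtha}; heavy naphtha, toluene, raffinate drop out. There the octane-barrels constraint is tight.
Solving gives x2 = 4.2284.
Objective = 82·4.2284 = 346.7288.

$346.73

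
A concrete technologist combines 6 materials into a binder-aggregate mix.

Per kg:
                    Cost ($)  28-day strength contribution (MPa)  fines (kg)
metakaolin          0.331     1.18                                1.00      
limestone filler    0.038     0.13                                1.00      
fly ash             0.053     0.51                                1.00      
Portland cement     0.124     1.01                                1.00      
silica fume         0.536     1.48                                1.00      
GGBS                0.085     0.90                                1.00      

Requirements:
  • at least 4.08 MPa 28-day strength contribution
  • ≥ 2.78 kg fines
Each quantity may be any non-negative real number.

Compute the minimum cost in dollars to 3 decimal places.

Set it up as a linear program. Let x1 = kg of metakaolin, x2 = kg of limestone filler, x3 = kg of fly ash, x4 = kg of Portland cement, x5 = kg of silica fume, x6 = kg of GGBS.
Minimise 0.331x1 + 0.038x2 + 0.053x3 + 0.124x4 + 0.536x5 + 0.085x6 subject to:
  1.18x1 + 0.13x2 + 0.51x3 + 1.01x4 + 1.48x5 + 0.9x6 ≥ 4.08   (28-day strength contribution)
  1x1 + 1x2 + 1x3 + 1x4 + 1x5 + 1x6 ≥ 2.78   (fines)
  x1, x2, x3, x4, x5, x6 ≥ 0.
The cheapest feasible vertex uses only GGBS; metakaolin, limestone filler, fly ash, Portland cement, silica fume are not used. There the 28-day strength contribution constraint is tight.
So GGBS = 4.533 kg.
Objective = 0.085·4.533 = 0.38531.

$0.385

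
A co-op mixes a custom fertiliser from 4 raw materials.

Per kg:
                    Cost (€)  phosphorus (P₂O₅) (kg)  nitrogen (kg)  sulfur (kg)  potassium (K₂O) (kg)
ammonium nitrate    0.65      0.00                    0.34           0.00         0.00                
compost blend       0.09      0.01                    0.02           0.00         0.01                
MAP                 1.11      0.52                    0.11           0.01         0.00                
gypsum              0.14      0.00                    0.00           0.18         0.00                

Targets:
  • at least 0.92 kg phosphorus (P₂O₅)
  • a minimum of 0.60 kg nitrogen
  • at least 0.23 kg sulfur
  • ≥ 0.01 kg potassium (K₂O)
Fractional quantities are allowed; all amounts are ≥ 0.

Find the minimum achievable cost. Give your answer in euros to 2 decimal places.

€2.94

Treat it as an LP. Let x1 = kg of ammonium nitrate, x2 = kg of compost blend, x3 = kg of MAP, x4 = kg of gypsum.
min 0.65x1 + 0.09x2 + 1.11x3 + 0.14x4 subject to:
  0.01x2 + 0.52x3 ≥ 0.92   (phosphorus (P₂O₅))
  0.34x1 + 0.02x2 + 0.11x3 ≥ 0.6   (nitrogen)
  0.01x3 + 0.18x4 ≥ 0.23   (sulfur)
  0.01x2 ≥ 0.01   (potassium (K₂O))
  x1, x2, x3, x4 ≥ 0.
All 4 inputs are positive at the optimum. There the phosphorus (P₂O₅), nitrogen, sulfur, potassium (K₂O) constraints are tight.
That vertex is x1 = 1.14, x2 = 1, x3 = 1.75, x4 = 1.181.
Hence cost = 0.65·1.14 + 0.09·1 + 1.11·1.75 + 0.14·1.181 = €2.9388.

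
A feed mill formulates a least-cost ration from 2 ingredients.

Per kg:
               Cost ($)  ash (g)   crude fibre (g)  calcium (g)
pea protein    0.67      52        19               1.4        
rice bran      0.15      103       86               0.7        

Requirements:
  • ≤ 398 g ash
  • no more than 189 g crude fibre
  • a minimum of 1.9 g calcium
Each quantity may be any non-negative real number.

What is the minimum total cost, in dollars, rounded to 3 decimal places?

$0.515

Treat it as an LP. Let x1 = kg of pea protein, x2 = kg of rice bran.
Minimise 0.67x1 + 0.15x2 s.t.:
  52x1 + 103x2 ≤ 398   (ash)
  19x1 + 86x2 ≤ 189   (crude fibre)
  1.4x1 + 0.7x2 ≥ 1.9   (calcium)
  x1, x2 ≥ 0.
Both inputs are positive at the optimum. Binding constraints: crude fibre and calcium.
Optimal quantities: pea protein = 0.2904 kg, rice bran = 2.134 kg.
Cost = 0.67·0.2904 + 0.15·2.134 = 0.51467.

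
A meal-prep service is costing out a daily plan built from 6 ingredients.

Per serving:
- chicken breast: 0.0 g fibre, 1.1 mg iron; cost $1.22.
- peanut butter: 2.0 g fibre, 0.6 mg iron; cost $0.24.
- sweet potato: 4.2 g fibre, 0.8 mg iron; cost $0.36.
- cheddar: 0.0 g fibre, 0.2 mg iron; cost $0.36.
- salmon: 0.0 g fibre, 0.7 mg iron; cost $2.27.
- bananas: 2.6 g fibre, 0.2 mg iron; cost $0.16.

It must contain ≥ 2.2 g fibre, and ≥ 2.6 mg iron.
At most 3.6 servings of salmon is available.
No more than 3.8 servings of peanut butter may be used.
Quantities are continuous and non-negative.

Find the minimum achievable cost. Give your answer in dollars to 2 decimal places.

Set it up as a linear program. Let x1 = servings of chicken breast, x2 = servings of peanut butter, x3 = servings of sweet potato, x4 = servings of cheddar, x5 = servings of salmon, x6 = servings of bananas.
Minimize 1.22x1 + 0.24x2 + 0.36x3 + 0.36x4 + 2.27x5 + 0.16x6 with:
  2x2 + 4.2x3 + 2.6x6 ≥ 2.2   (fibre)
  1.1x1 + 0.6x2 + 0.8x3 + 0.2x4 + 0.7x5 + 0.2x6 ≥ 2.6   (iron)
  x5 ≤ 3.6
  x2 ≤ 3.8
  x1, x2, x3, x4, x5, x6 ≥ 0.
The cheapest feasible vertex uses only peanut butter, sweet potato; chicken breast, cheddar, salmon, bananas are not used. There the iron and the peanut butter cap constraints are tight.
So peanut butter = 3.8 servings, sweet potato = 0.4 servings.
Hence cost = 0.24·3.8 + 0.36·0.4 = $1.0560.

$1.06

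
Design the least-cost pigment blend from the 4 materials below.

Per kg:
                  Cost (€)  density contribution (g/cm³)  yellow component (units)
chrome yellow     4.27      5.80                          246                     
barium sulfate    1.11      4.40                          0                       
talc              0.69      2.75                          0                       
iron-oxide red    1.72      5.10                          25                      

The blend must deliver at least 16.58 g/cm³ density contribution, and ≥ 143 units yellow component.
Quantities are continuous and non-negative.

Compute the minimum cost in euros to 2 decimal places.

€5.80

Let x1 = kg of chrome yellow, x2 = kg of barium sulfate, x3 = kg of talc, x4 = kg of iron-oxide red.
min 4.27x1 + 1.11x2 + 0.69x3 + 1.72x4 with:
  5.8x1 + 4.4x2 + 2.75x3 + 5.1x4 ≥ 16.58   (density contribution)
  246x1 + 25x4 ≥ 143   (yellow component)
  x1, x2, x3, x4 ≥ 0.
The minimum-cost mix takes nothing from barium sulfate, iron-oxide red — only chrome yellow, talc. The density contribution and yellow component requirements are met with equality.
Optimal quantities: chrome yellow = 0.5813 kg, talc = 4.803 kg.
Cost = 4.27·0.5813 + 0.69·4.803 = 5.7962.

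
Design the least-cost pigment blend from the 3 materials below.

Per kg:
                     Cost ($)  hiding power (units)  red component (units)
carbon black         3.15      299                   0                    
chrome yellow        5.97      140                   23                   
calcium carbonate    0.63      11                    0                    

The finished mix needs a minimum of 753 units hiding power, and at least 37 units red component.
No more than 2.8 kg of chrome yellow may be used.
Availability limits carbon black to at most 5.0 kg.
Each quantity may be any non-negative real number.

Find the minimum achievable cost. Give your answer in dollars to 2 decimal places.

This is a linear program. Let x1 = kg of carbon black, x2 = kg of chrome yellow, x3 = kg of calcium carbonate.
min 3.15x1 + 5.97x2 + 0.63x3 s.t.:
  299x1 + 140x2 + 11x3 ≥ 753   (hiding power)
  23x2 ≥ 37   (red component)
  x2 ≤ 2.8
  x1 ≤ 5
  x1, x2, x3 ≥ 0.
The minimum-cost mix takes nothing from calcium carbonate — only carbon black, chrome yellow. The hiding power and red component requirements are met with equality.
So carbon black = 1.7652 kg, chrome yellow = 1.6087 kg.
Objective = 3.15·1.7652 + 5.97·1.6087 = 15.1643.

$15.16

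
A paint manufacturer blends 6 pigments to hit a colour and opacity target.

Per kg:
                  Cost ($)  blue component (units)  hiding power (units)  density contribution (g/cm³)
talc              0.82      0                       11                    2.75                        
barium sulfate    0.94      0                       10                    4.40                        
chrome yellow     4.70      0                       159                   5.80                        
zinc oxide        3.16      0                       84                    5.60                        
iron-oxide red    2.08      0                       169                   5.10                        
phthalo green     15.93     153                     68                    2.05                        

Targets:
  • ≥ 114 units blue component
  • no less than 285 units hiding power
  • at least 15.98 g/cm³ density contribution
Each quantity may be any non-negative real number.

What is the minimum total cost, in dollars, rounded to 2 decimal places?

$16.22

Let x1 = kg of talc, x2 = kg of barium sulfate, x3 = kg of chrome yellow, x4 = kg of zinc oxide, x5 = kg of iron-oxide red, x6 = kg of phthalo green.
min 0.82x1 + 0.94x2 + 4.7x3 + 3.16x4 + 2.08x5 + 15.93x6 with:
  153x6 ≥ 114   (blue component)
  11x1 + 10x2 + 159x3 + 84x4 + 169x5 + 68x6 ≥ 285   (hiding power)
  2.75x1 + 4.4x2 + 5.8x3 + 5.6x4 + 5.1x5 + 2.05x6 ≥ 15.98   (density contribution)
  x1, x2, x3, x4, x5, x6 ≥ 0.
The cheapest feasible vertex uses only barium sulfate, iron-oxide red, phthalo green; talc, chrome yellow, zinc oxide are not used. The blue component, hiding power, density contribution requirements are met with equality.
Solving gives x2 = 1.801, x5 = 1.28, x6 = 0.7451.
Hence cost = 0.94·1.801 + 2.08·1.28 + 15.93·0.7451 = $16.2248.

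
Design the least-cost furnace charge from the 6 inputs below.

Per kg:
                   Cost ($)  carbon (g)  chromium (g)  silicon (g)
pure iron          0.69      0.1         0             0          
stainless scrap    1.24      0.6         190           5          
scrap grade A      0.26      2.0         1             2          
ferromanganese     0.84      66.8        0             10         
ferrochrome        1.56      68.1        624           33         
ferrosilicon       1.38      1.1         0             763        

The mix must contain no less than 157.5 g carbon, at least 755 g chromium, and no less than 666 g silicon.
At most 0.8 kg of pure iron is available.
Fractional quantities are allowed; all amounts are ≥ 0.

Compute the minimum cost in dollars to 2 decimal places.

Let x1 = kg of pure iron, x2 = kg of stainless scrap, x3 = kg of scrap grade A, x4 = kg of ferromanganese, x5 = kg of ferrochrome, x6 = kg of ferrosilicon.
Minimize 0.69x1 + 1.24x2 + 0.26x3 + 0.84x4 + 1.56x5 + 1.38x6 subject to:
  0.1x1 + 0.6x2 + 2x3 + 66.8x4 + 68.1x5 + 1.1x6 ≥ 157.5   (carbon)
  190x2 + 1x3 + 624x5 ≥ 755   (chromium)
  5x2 + 2x3 + 10x4 + 33x5 + 763x6 ≥ 666   (silicon)
  x1 ≤ 0.8
  x1, x2, x3, x4, x5, x6 ≥ 0.
At the optimum only ferromanganese, ferrochrome, ferrosilicon are positive (pure iron, stainless scrap, scrap grade A = 0). The carbon, chromium, silicon requirements are met with equality.
So ferromanganese = 1.111 kg, ferrochrome = 1.21 kg, ferrosilicon = 0.806 kg.
Cost = 0.84·1.111 + 1.56·1.21 + 1.38·0.806 = 3.9331.

$3.93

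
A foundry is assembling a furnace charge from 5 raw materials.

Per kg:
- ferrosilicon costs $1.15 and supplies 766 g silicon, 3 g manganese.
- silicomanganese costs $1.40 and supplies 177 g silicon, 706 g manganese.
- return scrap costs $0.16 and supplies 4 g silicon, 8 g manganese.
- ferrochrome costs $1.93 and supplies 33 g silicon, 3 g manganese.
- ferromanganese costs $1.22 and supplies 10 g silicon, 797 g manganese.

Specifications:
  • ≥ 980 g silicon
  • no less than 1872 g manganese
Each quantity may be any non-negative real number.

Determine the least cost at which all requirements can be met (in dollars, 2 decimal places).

Treat it as an LP. Let x1 = kg of ferrosilicon, x2 = kg of silicomanganese, x3 = kg of return scrap, x4 = kg of ferrochrome, x5 = kg of ferromanganese.
min 1.15x1 + 1.4x2 + 0.16x3 + 1.93x4 + 1.22x5 subject to:
  766x1 + 177x2 + 4x3 + 33x4 + 10x5 ≥ 980   (silicon)
  3x1 + 706x2 + 8x3 + 3x4 + 797x5 ≥ 1872   (manganese)
  x1, x2, x3, x4, x5 ≥ 0.
The cheapest feasible vertex uses only ferrosilicon, ferromanganese; silicomanganese, return scrap, ferrochrome are not used. There the silicon and manganese constraints are tight.
That vertex is x1 = 1.249, x5 = 2.344.
Total cost: 1.15·1.249 + 1.22·2.344 = 4.2960.

$4.30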